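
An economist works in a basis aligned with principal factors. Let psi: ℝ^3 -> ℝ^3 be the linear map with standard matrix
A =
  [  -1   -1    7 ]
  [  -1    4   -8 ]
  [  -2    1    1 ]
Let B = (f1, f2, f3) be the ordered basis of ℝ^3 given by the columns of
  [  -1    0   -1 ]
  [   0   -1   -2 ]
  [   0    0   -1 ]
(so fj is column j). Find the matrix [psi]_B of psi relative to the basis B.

Let P have columns f1, ..., f3. Then [psi]_B = P^(-1) A P.
Here det P = -1, so P^(-1) is integer; computing A P first and then P^(-1)(A P) gives [[1, -2, 3], [3, 2, -3], [-2, 1, 1]].

[[1, -2, 3], [3, 2, -3], [-2, 1, 1]]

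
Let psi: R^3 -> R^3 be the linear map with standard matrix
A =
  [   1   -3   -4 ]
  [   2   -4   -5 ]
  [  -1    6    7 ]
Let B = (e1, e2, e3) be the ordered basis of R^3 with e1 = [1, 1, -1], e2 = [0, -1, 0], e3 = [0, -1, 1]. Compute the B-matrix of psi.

[[2, 3, -1], [-1, 2, 0], [0, -3, 0]]

Let P have columns e1, ..., e3. Then [psi]_B = P^(-1) A P.
Here det P = -1, so P^(-1) is integer; computing A P first and then P^(-1)(A P) gives [[2, 3, -1], [-1, 2, 0], [0, -3, 0]].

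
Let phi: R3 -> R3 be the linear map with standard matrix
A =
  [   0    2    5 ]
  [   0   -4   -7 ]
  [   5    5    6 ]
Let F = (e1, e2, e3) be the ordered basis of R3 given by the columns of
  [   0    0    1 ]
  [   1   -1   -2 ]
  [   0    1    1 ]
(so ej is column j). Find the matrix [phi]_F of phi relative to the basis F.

[[3, 1, 3], [3, -2, 0], [2, 3, 1]]

The j-th column of [phi]_F is [phi(ej)]_F.
phi(e1) = A e1 = <2, -4, 5> = 3e1 + 3e2 + 2e3, so column 1 is <3, 3, 2>.
Repeating for e2, e3 and assembling the columns gives [[3, 1, 3], [3, -2, 0], [2, 3, 1]].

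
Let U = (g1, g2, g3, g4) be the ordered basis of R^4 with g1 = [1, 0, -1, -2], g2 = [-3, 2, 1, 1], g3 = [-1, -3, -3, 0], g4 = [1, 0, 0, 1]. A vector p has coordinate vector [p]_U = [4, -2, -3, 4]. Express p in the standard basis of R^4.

The coordinates say p = 4g1 - 2g2 - 3g3 + 4g4; adding the scaled basis vectors gives [17, 5, 3, -6].

[17, 5, 3, -6]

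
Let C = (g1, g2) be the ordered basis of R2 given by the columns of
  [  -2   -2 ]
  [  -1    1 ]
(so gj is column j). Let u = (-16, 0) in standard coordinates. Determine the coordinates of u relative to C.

We seek scalars with c_1 g1 + c_2 g2 = u; equivalently solve M c = u where the columns of M are g1, g2.
System: -2c_1 - 2c_2 = -16, -c_1 + c_2 = 0; solving gives c_1 = 4, c_2 = 4.
Check: 4g1 + 4g2 = (-16, 0).

(4, 4)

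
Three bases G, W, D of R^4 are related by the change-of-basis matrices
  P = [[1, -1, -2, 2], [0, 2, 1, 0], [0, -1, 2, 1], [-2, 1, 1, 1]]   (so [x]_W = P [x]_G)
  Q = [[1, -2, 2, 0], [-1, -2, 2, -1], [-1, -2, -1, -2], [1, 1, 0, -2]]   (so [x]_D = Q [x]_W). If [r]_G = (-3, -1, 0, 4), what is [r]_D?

(20, -1, -25, -14)

Apply P to get W-coordinates (6, -2, 5, 9), then Q to get D-coordinates.
The result is [r]_D = (20, -1, -25, -14).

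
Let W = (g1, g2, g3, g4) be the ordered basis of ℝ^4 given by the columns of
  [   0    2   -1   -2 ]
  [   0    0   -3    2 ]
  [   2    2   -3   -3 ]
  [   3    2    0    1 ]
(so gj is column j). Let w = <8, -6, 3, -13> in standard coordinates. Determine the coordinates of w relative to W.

[w]_W is the unique c with M c = w, where M has columns g1, ..., g4.
Row-reducing the augmented matrix [M | w] gives c = (-4, 1, 0, -3).
Check: -4g1 + g2 + 0·g3 - 3g4 = <8, -6, 3, -13>.

<-4, 1, 0, -3>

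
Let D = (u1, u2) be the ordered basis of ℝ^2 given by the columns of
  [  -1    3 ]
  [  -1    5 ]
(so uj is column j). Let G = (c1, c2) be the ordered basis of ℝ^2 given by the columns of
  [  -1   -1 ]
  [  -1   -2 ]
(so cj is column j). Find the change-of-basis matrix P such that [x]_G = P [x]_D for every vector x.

[[1, -1], [0, -2]]

Take x = uj: its D-coordinates are the j-th standard unit vector, so P e_j — column j of P — equals [uj]_G.
u1 = c1 + 0·c2, giving column 1 = [1, 0]; repeating for each j gives P = [[1, -1], [0, -2]].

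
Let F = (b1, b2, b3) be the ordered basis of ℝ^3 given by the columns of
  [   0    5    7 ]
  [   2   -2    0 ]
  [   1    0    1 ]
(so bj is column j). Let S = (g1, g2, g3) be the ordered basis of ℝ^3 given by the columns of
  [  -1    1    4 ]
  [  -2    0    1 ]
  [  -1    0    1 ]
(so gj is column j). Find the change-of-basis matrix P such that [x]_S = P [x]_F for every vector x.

Let M have columns bj and N have columns gj. Then for every x, N [x]_S = x = M [x]_F, so P = N^(-1) M.
Since det N = 1, N^(-1) has integer entries; multiplying gives P = [[-1, 2, 1], [-1, -1, 0], [0, 2, 2]].

[[-1, 2, 1], [-1, -1, 0], [0, 2, 2]]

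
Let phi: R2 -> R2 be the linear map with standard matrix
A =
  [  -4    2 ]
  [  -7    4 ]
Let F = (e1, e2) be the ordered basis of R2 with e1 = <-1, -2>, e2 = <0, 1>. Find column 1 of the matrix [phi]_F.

Column 1 of [phi]_F is the F-coordinate vector of phi(e1).
In standard coordinates phi(e1) = A e1 = <0, -1>.
Converting to F: <0, -1> = 0·e1 - e2, so the coordinate vector is <0, -1>.

<0, -1>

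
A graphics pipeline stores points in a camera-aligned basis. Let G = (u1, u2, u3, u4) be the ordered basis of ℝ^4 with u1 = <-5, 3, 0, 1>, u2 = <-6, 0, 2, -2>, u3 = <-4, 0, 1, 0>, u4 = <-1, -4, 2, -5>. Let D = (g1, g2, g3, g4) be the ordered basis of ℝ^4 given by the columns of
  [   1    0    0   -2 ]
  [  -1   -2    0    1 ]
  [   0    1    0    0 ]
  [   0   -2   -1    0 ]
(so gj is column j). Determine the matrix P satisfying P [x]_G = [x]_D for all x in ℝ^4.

[[-1, -2, 0, 1], [0, 2, 1, 2], [-1, -2, -2, 1], [2, 2, 2, 1]]

Take x = uj: its G-coordinates are the j-th standard unit vector, so P e_j — column j of P — equals [uj]_D.
u1 = -g1 + 0·g2 - g3 + 2g4, giving column 1 = <-1, 0, -1, 2>; repeating for each j gives P = [[-1, -2, 0, 1], [0, 2, 1, 2], [-1, -2, -2, 1], [2, 2, 2, 1]].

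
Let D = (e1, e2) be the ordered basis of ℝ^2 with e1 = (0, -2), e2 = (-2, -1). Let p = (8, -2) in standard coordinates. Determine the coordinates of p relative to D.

(3, -4)

Write p = c_1 e1 + c_2 e2 and solve for the c_i.
System: 0c_1 - 2c_2 = 8, -2c_1 - c_2 = -2; solving gives c_1 = 3, c_2 = -4.
Check: 3e1 - 4e2 = (8, -2).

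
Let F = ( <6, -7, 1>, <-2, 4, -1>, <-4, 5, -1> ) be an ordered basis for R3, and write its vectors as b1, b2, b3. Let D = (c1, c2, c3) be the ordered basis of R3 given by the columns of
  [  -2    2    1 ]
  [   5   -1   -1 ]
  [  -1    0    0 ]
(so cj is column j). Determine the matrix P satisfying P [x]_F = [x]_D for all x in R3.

[[-1, 1, 1], [2, -1, -2], [0, 2, 2]]

Take x = bj: its F-coordinates are the j-th standard unit vector, so P e_j — column j of P — equals [bj]_D.
b1 = -c1 + 2c2 + 0·c3, giving column 1 = <-1, 2, 0>; repeating for each j gives P = [[-1, 1, 1], [2, -1, -2], [0, 2, 2]].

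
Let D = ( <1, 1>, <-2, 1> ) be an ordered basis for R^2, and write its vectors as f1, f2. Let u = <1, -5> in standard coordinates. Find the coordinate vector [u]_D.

We seek scalars with c_1 f1 + c_2 f2 = u; equivalently solve M c = u where the columns of M are f1, f2.
System: c_1 - 2c_2 = 1, c_1 + c_2 = -5; solving gives c_1 = -3, c_2 = -2.
Check: -3f1 - 2f2 = <1, -5>.

<-3, -2>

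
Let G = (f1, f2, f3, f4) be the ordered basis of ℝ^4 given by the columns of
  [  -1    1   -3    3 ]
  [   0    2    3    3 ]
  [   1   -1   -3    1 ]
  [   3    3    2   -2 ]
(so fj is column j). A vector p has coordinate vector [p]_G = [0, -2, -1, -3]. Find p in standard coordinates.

[-8, -16, 2, -2]

The coordinates say p = 0·f1 - 2f2 - f3 - 3f4; adding the scaled basis vectors gives [-8, -16, 2, -2].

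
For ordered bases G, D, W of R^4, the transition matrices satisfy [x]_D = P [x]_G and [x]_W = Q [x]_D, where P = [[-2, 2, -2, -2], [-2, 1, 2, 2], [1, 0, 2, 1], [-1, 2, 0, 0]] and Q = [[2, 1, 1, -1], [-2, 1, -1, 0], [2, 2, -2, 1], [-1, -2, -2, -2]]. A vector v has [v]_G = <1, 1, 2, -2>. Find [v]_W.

<1, -4, -7, -6>

Composing the changes, [v]_W = Q P [v]_G.
Q P = [[-4, 3, 0, -1], [1, -3, 4, 5], [-11, 8, -4, -2], [6, -8, -6, -4]]; applying this to <1, 1, 2, -2> gives <1, -4, -7, -6>.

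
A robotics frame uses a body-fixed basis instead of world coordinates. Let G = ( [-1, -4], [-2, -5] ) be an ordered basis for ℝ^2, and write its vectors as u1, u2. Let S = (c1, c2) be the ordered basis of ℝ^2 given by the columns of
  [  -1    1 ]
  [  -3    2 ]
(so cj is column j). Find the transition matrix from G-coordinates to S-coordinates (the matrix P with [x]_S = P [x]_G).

Let M have columns uj and N have columns cj. Then for every x, N [x]_S = x = M [x]_G, so P = N^(-1) M.
Since det N = 1, N^(-1) has integer entries; multiplying gives P = [[2, 1], [1, -1]].

[[2, 1], [1, -1]]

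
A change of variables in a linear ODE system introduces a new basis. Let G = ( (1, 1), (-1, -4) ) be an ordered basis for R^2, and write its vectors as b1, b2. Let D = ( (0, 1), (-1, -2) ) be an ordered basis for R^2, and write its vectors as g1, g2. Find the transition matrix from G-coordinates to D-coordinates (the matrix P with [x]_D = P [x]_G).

Take x = bj: its G-coordinates are the j-th standard unit vector, so P e_j — column j of P — equals [bj]_D.
b1 = -g1 - g2, giving column 1 = (-1, -1); repeating for each j gives P = [[-1, -2], [-1, 1]].

[[-1, -2], [-1, 1]]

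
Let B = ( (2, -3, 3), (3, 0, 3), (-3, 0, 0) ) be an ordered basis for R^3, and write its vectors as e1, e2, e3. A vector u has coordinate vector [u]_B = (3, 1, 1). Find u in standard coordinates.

(6, -9, 12)

By definition u = 3e1 + e2 + e3.
Summing componentwise gives (6, -9, 12).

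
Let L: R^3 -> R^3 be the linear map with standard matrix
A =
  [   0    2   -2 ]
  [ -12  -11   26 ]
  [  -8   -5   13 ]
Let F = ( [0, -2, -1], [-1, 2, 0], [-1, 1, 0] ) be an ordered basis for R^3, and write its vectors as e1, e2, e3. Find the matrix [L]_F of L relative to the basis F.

[[3, 2, -3], [0, -2, -3], [2, -2, 1]]

With P the matrix whose columns are e1, ..., e3, [L]_F = P^(-1) A P.
Column by column: L(e1) = A e1 = [-2, -4, -3]; its F-coordinates [3, 0, 2] give column 1.
Continuing for each basis vector yields [L]_F = [[3, 2, -3], [0, -2, -3], [2, -2, 1]].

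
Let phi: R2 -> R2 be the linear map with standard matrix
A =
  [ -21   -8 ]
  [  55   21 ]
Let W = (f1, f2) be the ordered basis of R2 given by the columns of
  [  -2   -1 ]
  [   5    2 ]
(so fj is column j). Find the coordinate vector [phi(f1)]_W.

[-1, 0]

Compute phi(f1) = A f1 = [2, -5] in standard coordinates.
Then write this in W-coordinates: solve for y in y_1 f1 + y_2 f2 = [2, -5].
This gives y = [-1, 0], which is column 1 of [phi]_W.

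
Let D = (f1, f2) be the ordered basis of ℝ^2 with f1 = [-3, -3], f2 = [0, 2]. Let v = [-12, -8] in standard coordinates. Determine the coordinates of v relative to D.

[4, 2]

[v]_D is the unique c with M c = v, where M has columns f1, f2.
System: -3c_1 + 0c_2 = -12, -3c_1 + 2c_2 = -8; solving gives c_1 = 4, c_2 = 2.
Check: 4f1 + 2f2 = [-12, -8].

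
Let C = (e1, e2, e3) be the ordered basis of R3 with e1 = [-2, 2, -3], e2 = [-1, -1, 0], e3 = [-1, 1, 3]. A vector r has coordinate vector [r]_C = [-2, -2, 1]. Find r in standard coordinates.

[5, -1, 9]

r = M [r]_C, where M has columns e1, ..., e3.
Carrying out the matrix-vector product, r = [5, -1, 9].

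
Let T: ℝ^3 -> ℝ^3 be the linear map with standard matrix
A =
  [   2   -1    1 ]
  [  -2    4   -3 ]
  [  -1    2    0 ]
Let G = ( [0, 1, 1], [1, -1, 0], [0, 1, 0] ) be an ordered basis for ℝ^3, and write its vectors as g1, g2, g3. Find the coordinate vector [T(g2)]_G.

Compute T(g2) = A g2 = [3, -6, -3] in standard coordinates.
Then write this in G-coordinates: solve for y in y_1 g1 + ... + y_3 g3 = [3, -6, -3].
This gives y = [-3, 3, 0], which is column 2 of [T]_G.

[-3, 3, 0]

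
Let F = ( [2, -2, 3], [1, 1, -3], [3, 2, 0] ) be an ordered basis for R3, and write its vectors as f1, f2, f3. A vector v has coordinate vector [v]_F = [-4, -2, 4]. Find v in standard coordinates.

[2, 14, -6]

By definition v = -4f1 - 2f2 + 4f3.
Summing componentwise gives [2, 14, -6].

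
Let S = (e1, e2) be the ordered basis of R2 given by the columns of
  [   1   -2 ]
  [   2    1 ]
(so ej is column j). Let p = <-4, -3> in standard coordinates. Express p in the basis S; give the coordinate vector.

Write p = c_1 e1 + c_2 e2 and solve for the c_i.
System: c_1 - 2c_2 = -4, 2c_1 + c_2 = -3; solving gives c_1 = -2, c_2 = 1.
Check: -2e1 + e2 = <-4, -3>.

<-2, 1>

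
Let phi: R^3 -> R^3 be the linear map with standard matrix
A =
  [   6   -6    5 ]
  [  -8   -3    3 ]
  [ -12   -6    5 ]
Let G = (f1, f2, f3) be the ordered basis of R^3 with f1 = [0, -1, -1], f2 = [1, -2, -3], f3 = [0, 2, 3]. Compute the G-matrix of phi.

With P the matrix whose columns are f1, ..., f3, [phi]_G = P^(-1) A P.
Column by column: phi(f1) = A f1 = [1, 0, 1]; its G-coordinates [2, 1, 2] give column 1.
Continuing for each basis vector yields [phi]_G = [[2, 3, -3], [1, 3, 3], [2, -1, 3]].

[[2, 3, -3], [1, 3, 3], [2, -1, 3]]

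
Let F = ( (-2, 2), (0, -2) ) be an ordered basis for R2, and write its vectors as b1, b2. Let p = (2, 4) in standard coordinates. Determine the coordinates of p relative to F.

[p]_F is the unique c with M c = p, where M has columns b1, b2.
System: -2c_1 + 0c_2 = 2, 2c_1 - 2c_2 = 4; solving gives c_1 = -1, c_2 = -3.
Check: -b1 - 3b2 = (2, 4).

(-1, -3)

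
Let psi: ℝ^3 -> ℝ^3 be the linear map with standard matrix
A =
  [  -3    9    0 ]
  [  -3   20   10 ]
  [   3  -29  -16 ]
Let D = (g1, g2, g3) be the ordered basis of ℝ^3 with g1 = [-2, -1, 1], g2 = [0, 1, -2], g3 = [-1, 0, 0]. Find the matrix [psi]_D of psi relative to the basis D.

[[1, -3, -3], [-3, -3, 0], [1, -3, 3]]

Let P have columns g1, ..., g3. Then [psi]_D = P^(-1) A P.
Here det P = -1, so P^(-1) is integer; computing A P first and then P^(-1)(A P) gives [[1, -3, -3], [-3, -3, 0], [1, -3, 3]].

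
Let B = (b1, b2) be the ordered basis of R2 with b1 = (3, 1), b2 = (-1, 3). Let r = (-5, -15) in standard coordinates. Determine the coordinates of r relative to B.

(-3, -4)

We seek scalars with c_1 b1 + c_2 b2 = r; equivalently solve M c = r where the columns of M are b1, b2.
System: 3c_1 - c_2 = -5, c_1 + 3c_2 = -15; solving gives c_1 = -3, c_2 = -4.
Check: -3b1 - 4b2 = (-5, -15).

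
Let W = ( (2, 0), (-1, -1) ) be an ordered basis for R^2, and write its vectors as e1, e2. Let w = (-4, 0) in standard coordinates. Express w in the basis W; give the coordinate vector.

We seek scalars with c_1 e1 + c_2 e2 = w; equivalently solve M c = w where the columns of M are e1, e2.
System: 2c_1 - c_2 = -4, 0c_1 - c_2 = 0; solving gives c_1 = -2, c_2 = 0.
Check: -2e1 + 0·e2 = (-4, 0).

(-2, 0)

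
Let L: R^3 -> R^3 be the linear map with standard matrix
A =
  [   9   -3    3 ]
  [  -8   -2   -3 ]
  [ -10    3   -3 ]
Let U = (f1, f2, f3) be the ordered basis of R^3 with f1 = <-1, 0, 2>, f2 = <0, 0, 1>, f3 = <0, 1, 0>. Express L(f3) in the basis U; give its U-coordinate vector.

<3, -3, -2>

Compute L(f3) = A f3 = <-3, -2, 3> in standard coordinates.
Then write this in U-coordinates: solve for y in y_1 f1 + ... + y_3 f3 = <-3, -2, 3>.
This gives y = <3, -3, -2>, which is column 3 of [L]_U.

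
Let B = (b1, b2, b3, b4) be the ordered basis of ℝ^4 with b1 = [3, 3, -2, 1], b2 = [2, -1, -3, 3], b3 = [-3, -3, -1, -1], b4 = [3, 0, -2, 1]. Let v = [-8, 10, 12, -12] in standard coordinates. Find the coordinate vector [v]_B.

[2, -4, 0, -2]

We seek scalars with c_1 b1 + ... + c_4 b4 = v; equivalently solve M c = v where the columns of M are b1, ..., b4.
Solving this 4x4 system gives c = (2, -4, 0, -2).
Check: 2b1 - 4b2 + 0·b3 - 2b4 = [-8, 10, 12, -12].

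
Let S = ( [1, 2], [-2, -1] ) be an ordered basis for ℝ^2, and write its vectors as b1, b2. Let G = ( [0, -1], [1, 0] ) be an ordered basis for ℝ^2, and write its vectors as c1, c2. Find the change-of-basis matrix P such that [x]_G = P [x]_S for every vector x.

Let M have columns bj and N have columns cj. Then for every x, N [x]_G = x = M [x]_S, so P = N^(-1) M.
Since det N = 1, N^(-1) has integer entries; multiplying gives P = [[-2, 1], [1, -2]].

[[-2, 1], [1, -2]]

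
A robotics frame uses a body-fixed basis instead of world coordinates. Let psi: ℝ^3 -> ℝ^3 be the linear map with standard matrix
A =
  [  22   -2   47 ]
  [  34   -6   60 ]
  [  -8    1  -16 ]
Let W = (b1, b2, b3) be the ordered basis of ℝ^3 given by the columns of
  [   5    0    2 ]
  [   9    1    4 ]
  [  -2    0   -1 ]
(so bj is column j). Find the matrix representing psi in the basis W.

[[0, 0, -3], [0, -2, 3], [-1, -1, 2]]

Let P have columns b1, ..., b3. Then [psi]_W = P^(-1) A P.
Here det P = -1, so P^(-1) is integer; computing A P first and then P^(-1)(A P) gives [[0, 0, -3], [0, -2, 3], [-1, -1, 2]].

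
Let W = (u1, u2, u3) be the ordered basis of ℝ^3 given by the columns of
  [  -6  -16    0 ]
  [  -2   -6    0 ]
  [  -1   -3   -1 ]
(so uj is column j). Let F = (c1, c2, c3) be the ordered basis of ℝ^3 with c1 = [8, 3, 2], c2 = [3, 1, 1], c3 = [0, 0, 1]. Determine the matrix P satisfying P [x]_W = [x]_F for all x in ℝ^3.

[[0, -2, 0], [-2, 0, 0], [1, 1, -1]]

Column j of P is [uj]_F, since P maps W-coordinates to F-coordinates.
Expressing u1 in F: u1 = 0·c1 - 2c2 + c3, so column 1 of P is [0, -2, 1].
Doing the same for each uj gives P = [[0, -2, 0], [-2, 0, 0], [1, 1, -1]].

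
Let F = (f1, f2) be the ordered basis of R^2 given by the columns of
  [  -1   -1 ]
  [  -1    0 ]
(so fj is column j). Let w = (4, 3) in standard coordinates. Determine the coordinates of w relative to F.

[w]_F is the unique c with M c = w, where M has columns f1, f2.
System: -c_1 - c_2 = 4, -c_1 + 0c_2 = 3; solving gives c_1 = -3, c_2 = -1.
Check: -3f1 - f2 = (4, 3).

(-3, -1)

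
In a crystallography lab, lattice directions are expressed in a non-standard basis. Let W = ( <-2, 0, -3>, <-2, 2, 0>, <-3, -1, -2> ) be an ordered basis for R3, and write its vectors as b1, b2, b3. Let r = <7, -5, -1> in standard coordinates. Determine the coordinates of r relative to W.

[r]_W is the unique c with M c = r, where M has columns b1, ..., b3.
Row-reducing the augmented matrix [M | r] gives c = (1, -3, -1).
Check: b1 - 3b2 - b3 = <7, -5, -1>.

<1, -3, -1>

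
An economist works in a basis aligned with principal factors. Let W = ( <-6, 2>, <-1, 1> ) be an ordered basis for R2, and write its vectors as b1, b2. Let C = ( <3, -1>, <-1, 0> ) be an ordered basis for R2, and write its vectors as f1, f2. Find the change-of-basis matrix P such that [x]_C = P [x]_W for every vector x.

[[-2, -1], [0, -2]]

Column j of P is [bj]_C, since P maps W-coordinates to C-coordinates.
Expressing b1 in C: b1 = -2f1 + 0·f2, so column 1 of P is <-2, 0>.
Doing the same for each bj gives P = [[-2, -1], [0, -2]].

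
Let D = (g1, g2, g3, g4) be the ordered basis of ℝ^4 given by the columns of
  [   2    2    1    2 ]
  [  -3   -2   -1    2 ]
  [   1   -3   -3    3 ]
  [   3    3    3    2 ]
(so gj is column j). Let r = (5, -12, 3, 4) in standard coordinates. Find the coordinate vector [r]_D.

[r]_D is the unique c with M c = r, where M has columns g1, ..., g4.
Solving this 4x4 system gives c = (3, 2, -3, -1).
Check: 3g1 + 2g2 - 3g3 - g4 = (5, -12, 3, 4).

(3, 2, -3, -1)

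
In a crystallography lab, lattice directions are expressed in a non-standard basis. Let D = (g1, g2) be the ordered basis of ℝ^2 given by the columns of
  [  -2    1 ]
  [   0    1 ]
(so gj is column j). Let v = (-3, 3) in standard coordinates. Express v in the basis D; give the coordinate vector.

(3, 3)

We seek scalars with c_1 g1 + c_2 g2 = v; equivalently solve M c = v where the columns of M are g1, g2.
System: -2c_1 + c_2 = -3, 0c_1 + c_2 = 3; solving gives c_1 = 3, c_2 = 3.
Check: 3g1 + 3g2 = (-3, 3).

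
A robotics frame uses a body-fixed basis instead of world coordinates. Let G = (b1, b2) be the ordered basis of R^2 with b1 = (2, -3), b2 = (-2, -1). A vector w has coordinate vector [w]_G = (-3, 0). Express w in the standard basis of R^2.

w = M [w]_G, where M has columns b1, b2.
Carrying out the matrix-vector product, w = (-6, 9).

(-6, 9)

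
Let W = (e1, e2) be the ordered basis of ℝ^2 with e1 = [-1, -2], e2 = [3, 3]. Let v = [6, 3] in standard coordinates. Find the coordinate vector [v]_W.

We seek scalars with c_1 e1 + c_2 e2 = v; equivalently solve M c = v where the columns of M are e1, e2.
System: -c_1 + 3c_2 = 6, -2c_1 + 3c_2 = 3; solving gives c_1 = 3, c_2 = 3.
Check: 3e1 + 3e2 = [6, 3].

[3, 3]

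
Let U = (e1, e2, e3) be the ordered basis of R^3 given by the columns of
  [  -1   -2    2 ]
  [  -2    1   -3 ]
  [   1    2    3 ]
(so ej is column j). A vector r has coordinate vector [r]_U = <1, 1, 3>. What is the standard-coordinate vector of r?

The coordinates say r = e1 + e2 + 3e3; adding the scaled basis vectors gives <3, -10, 12>.

<3, -10, 12>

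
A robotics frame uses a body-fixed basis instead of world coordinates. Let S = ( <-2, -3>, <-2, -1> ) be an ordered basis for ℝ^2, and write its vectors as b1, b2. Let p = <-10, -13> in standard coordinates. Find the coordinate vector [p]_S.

[p]_S is the unique c with M c = p, where M has columns b1, b2.
System: -2c_1 - 2c_2 = -10, -3c_1 - c_2 = -13; solving gives c_1 = 4, c_2 = 1.
Check: 4b1 + b2 = <-10, -13>.

<4, 1>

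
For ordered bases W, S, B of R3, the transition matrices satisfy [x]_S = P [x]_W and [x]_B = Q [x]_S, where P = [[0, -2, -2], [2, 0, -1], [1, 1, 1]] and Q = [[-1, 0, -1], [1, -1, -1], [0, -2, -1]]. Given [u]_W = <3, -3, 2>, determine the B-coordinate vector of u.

First [u]_S = P [u]_W = <2, 4, 2>.
Then [u]_B = Q [u]_S = <-4, -4, -10>.

<-4, -4, -10>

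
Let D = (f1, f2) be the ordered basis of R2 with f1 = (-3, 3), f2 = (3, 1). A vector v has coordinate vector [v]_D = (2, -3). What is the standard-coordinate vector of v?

By definition v = 2f1 - 3f2.
Summing componentwise gives (-15, 3).

(-15, 3)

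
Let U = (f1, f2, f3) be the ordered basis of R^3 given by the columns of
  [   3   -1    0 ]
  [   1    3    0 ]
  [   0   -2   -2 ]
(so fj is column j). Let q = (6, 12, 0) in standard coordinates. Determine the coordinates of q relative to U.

Write q = c_1 f1 + ... + c_3 f3 and solve for the c_i.
Row-reducing the augmented matrix [M | q] gives c = (3, 3, -3).
Check: 3f1 + 3f2 - 3f3 = (6, 12, 0).

(3, 3, -3)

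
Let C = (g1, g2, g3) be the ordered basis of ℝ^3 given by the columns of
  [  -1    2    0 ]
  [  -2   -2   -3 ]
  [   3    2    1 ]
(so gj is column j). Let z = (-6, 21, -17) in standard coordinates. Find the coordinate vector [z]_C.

Write z = c_1 g1 + ... + c_3 g3 and solve for the c_i.
Gaussian elimination on [M | z] yields c = (-2, -4, -3).
Check: -2g1 - 4g2 - 3g3 = (-6, 21, -17).

(-2, -4, -3)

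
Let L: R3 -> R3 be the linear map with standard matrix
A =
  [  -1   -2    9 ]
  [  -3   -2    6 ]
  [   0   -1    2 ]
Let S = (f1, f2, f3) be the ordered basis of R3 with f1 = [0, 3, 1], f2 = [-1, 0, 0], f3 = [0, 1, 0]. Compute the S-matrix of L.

[[-1, 0, -1], [-3, -1, 2], [3, 3, 1]]

With P the matrix whose columns are f1, ..., f3, [L]_S = P^(-1) A P.
Column by column: L(f1) = A f1 = [3, 0, -1]; its S-coordinates [-1, -3, 3] give column 1.
Continuing for each basis vector yields [L]_S = [[-1, 0, -1], [-3, -1, 2], [3, 3, 1]].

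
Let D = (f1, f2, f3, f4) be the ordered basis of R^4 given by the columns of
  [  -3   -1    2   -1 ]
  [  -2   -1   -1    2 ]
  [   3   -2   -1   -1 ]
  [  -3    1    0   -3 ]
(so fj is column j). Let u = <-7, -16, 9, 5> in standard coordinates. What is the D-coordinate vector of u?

We seek scalars with c_1 f1 + ... + c_4 f4 = u; equivalently solve M c = u where the columns of M are f1, ..., f4.
Row-reducing the augmented matrix [M | u] gives c = (3, 2, 0, -4).
Check: 3f1 + 2f2 + 0·f3 - 4f4 = <-7, -16, 9, 5>.

<3, 2, 0, -4>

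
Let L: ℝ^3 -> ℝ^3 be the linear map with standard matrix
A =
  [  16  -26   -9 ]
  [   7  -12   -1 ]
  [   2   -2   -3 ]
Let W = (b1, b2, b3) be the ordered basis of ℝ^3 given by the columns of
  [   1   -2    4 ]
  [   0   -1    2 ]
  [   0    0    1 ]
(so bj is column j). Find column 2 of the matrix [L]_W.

Compute L(b2) = A b2 = <-6, -2, -2> in standard coordinates.
Then write this in W-coordinates: solve for y in y_1 b1 + ... + y_3 b3 = <-6, -2, -2>.
This gives y = <-2, -2, -2>, which is column 2 of [L]_W.

<-2, -2, -2>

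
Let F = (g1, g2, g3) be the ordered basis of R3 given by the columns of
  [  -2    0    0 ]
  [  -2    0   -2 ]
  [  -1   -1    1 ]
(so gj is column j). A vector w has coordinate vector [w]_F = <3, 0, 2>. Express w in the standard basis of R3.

<-6, -10, -1>

By definition w = 3g1 + 0·g2 + 2g3.
Summing componentwise gives <-6, -10, -1>.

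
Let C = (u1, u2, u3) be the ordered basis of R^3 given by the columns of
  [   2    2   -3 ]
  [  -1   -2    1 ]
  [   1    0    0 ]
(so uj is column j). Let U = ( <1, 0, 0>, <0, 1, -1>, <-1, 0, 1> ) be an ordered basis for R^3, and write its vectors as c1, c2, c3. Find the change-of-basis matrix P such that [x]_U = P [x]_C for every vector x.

[[2, 0, -2], [-1, -2, 1], [0, -2, 1]]

Take x = uj: its C-coordinates are the j-th standard unit vector, so P e_j — column j of P — equals [uj]_U.
u1 = 2c1 - c2 + 0·c3, giving column 1 = <2, -1, 0>; repeating for each j gives P = [[2, 0, -2], [-1, -2, 1], [0, -2, 1]].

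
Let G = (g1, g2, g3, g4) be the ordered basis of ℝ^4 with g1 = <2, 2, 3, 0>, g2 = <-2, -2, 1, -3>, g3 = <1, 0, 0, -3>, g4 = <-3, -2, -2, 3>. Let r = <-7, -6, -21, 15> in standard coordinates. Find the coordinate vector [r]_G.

<-3, -4, 3, 4>

[r]_G is the unique c with M c = r, where M has columns g1, ..., g4.
Row-reducing the augmented matrix [M | r] gives c = (-3, -4, 3, 4).
Check: -3g1 - 4g2 + 3g3 + 4g4 = <-7, -6, -21, 15>.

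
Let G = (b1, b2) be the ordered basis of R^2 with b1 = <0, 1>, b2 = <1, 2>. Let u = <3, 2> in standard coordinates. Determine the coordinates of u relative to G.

<-4, 3>

Write u = c_1 b1 + c_2 b2 and solve for the c_i.
System: 0c_1 + c_2 = 3, c_1 + 2c_2 = 2; solving gives c_1 = -4, c_2 = 3.
Check: -4b1 + 3b2 = <3, 2>.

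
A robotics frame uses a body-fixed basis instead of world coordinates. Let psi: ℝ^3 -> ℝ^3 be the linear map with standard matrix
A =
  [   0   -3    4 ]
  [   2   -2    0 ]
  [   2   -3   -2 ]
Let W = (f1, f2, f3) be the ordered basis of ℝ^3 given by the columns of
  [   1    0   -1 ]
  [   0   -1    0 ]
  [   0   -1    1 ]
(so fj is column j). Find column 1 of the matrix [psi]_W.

Compute psi(f1) = A f1 = [0, 2, 2] in standard coordinates.
Then write this in W-coordinates: solve for y in y_1 f1 + ... + y_3 f3 = [0, 2, 2].
This gives y = [0, -2, 0], which is column 1 of [psi]_W.

[0, -2, 0]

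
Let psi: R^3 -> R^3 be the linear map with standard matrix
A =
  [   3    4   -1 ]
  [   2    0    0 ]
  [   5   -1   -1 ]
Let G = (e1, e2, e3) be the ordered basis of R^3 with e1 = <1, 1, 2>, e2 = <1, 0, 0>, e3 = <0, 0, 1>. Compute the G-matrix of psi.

[[2, 2, 0], [3, 1, -1], [-2, 1, -1]]

Let P have columns e1, ..., e3. Then [psi]_G = P^(-1) A P.
Here det P = -1, so P^(-1) is integer; computing A P first and then P^(-1)(A P) gives [[2, 2, 0], [3, 1, -1], [-2, 1, -1]].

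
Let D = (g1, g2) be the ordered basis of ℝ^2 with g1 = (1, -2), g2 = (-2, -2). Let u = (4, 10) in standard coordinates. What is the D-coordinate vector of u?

(-2, -3)

[u]_D is the unique c with M c = u, where M has columns g1, g2.
System: c_1 - 2c_2 = 4, -2c_1 - 2c_2 = 10; solving gives c_1 = -2, c_2 = -3.
Check: -2g1 - 3g2 = (4, 10).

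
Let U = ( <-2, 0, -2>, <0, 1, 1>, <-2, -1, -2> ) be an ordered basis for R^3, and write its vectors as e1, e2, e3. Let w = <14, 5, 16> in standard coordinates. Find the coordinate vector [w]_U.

<-4, 2, -3>

We seek scalars with c_1 e1 + ... + c_3 e3 = w; equivalently solve M c = w where the columns of M are e1, ..., e3.
Solving this 3x3 system gives c = (-4, 2, -3).
Check: -4e1 + 2e2 - 3e3 = <14, 5, 16>.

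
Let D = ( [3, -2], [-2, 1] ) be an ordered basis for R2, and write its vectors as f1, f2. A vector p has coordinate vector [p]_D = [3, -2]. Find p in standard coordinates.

[13, -8]

The coordinates say p = 3f1 - 2f2; adding the scaled basis vectors gives [13, -8].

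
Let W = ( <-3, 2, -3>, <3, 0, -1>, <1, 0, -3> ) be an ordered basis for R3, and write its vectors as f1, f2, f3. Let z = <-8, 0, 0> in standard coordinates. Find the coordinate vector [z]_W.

[z]_W is the unique c with M c = z, where M has columns f1, ..., f3.
Row-reducing the augmented matrix [M | z] gives c = (0, -3, 1).
Check: 0·f1 - 3f2 + f3 = <-8, 0, 0>.

<0, -3, 1>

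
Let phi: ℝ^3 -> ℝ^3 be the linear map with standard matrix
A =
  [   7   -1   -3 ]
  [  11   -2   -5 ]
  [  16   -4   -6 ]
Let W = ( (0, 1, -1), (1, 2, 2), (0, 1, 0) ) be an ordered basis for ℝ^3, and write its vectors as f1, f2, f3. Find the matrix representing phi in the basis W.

[[2, 2, 2], [2, -1, -1], [-3, -3, -2]]

With P the matrix whose columns are f1, ..., f3, [phi]_W = P^(-1) A P.
Column by column: phi(f1) = A f1 = (2, 3, 2); its W-coordinates (2, 2, -3) give column 1.
Continuing for each basis vector yields [phi]_W = [[2, 2, 2], [2, -1, -1], [-3, -3, -2]].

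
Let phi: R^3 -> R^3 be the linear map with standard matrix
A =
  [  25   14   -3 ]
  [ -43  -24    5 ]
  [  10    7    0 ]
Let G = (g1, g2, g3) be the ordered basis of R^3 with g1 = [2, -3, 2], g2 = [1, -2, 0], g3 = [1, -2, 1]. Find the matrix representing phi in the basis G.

[[0, -1, -2], [3, 1, -2], [-1, -2, 0]]

Let P have columns g1, ..., g3. Then [phi]_G = P^(-1) A P.
Here det P = -1, so P^(-1) is integer; computing A P first and then P^(-1)(A P) gives [[0, -1, -2], [3, 1, -2], [-1, -2, 0]].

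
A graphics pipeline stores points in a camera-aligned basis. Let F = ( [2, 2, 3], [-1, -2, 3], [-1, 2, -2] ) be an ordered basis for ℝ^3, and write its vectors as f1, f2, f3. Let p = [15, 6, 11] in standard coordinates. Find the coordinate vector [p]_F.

Write p = c_1 f1 + ... + c_3 f3 and solve for the c_i.
Row-reducing the augmented matrix [M | p] gives c = (4, -3, -4).
Check: 4f1 - 3f2 - 4f3 = [15, 6, 11].

[4, -3, -4]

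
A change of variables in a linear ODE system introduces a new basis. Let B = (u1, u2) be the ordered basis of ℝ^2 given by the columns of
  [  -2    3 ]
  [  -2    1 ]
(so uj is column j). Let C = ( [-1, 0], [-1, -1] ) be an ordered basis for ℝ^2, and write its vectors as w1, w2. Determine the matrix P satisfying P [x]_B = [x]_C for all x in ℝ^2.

[[0, -2], [2, -1]]

Take x = uj: its B-coordinates are the j-th standard unit vector, so P e_j — column j of P — equals [uj]_C.
u1 = 0·w1 + 2w2, giving column 1 = [0, 2]; repeating for each j gives P = [[0, -2], [2, -1]].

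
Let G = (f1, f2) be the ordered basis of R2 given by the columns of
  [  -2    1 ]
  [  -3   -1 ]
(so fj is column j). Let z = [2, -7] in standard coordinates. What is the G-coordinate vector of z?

[1, 4]

Write z = c_1 f1 + c_2 f2 and solve for the c_i.
System: -2c_1 + c_2 = 2, -3c_1 - c_2 = -7; solving gives c_1 = 1, c_2 = 4.
Check: f1 + 4f2 = [2, -7].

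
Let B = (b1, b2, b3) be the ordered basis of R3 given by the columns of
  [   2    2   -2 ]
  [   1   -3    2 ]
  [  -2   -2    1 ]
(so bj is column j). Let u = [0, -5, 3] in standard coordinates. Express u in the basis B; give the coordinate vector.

We seek scalars with c_1 b1 + ... + c_3 b3 = u; equivalently solve M c = u where the columns of M are b1, ..., b3.
Gaussian elimination on [M | u] yields c = (-2, -1, -3).
Check: -2b1 - b2 - 3b3 = [0, -5, 3].

[-2, -1, -3]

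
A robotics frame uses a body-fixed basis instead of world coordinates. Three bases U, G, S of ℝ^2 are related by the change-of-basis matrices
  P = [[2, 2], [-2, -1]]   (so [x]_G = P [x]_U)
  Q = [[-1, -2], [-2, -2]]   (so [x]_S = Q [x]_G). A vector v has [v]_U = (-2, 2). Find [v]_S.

Composing the changes, [v]_S = Q P [v]_U.
Q P = [[2, 0], [0, -2]]; applying this to (-2, 2) gives (-4, -4).

(-4, -4)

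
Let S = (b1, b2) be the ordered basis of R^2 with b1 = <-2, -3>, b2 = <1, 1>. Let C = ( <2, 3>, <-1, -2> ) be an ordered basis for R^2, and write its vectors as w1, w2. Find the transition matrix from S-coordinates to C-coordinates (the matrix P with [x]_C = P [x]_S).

[[-1, 1], [0, 1]]

Let M have columns bj and N have columns wj. Then for every x, N [x]_C = x = M [x]_S, so P = N^(-1) M.
Since det N = -1, N^(-1) has integer entries; multiplying gives P = [[-1, 1], [0, 1]].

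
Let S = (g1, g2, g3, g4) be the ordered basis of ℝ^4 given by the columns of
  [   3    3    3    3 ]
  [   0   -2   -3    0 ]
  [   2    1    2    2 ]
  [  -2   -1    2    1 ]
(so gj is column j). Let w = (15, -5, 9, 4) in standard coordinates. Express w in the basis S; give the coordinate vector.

[w]_S is the unique c with M c = w, where M has columns g1, ..., g4.
Gaussian elimination on [M | w] yields c = (0, 1, 1, 3).
Check: 0·g1 + g2 + g3 + 3g4 = (15, -5, 9, 4).

(0, 1, 1, 3)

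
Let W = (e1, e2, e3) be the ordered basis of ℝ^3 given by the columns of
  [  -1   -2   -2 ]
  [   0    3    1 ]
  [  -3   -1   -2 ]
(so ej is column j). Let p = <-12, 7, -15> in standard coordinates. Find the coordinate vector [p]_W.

We seek scalars with c_1 e1 + ... + c_3 e3 = p; equivalently solve M c = p where the columns of M are e1, ..., e3.
Solving this 3x3 system gives c = (2, 1, 4).
Check: 2e1 + e2 + 4e3 = <-12, 7, -15>.

<2, 1, 4>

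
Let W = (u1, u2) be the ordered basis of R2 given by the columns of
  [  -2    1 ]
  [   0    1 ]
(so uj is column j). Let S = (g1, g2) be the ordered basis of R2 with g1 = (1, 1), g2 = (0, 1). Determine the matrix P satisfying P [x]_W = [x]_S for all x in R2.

[[-2, 1], [2, 0]]

Take x = uj: its W-coordinates are the j-th standard unit vector, so P e_j — column j of P — equals [uj]_S.
u1 = -2g1 + 2g2, giving column 1 = (-2, 2); repeating for each j gives P = [[-2, 1], [2, 0]].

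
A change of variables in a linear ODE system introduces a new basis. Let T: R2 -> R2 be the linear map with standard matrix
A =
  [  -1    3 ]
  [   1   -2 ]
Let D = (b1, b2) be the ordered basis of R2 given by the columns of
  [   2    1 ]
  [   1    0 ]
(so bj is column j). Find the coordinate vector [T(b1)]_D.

[0, 1]

Compute T(b1) = A b1 = [1, 0] in standard coordinates.
Then write this in D-coordinates: solve for y in y_1 b1 + y_2 b2 = [1, 0].
This gives y = [0, 1], which is column 1 of [T]_D.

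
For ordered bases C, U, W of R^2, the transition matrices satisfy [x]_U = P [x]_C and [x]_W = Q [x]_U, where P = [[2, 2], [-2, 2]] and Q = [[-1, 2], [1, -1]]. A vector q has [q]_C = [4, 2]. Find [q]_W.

Composing the changes, [q]_W = Q P [q]_C.
Q P = [[-6, 2], [4, 0]]; applying this to [4, 2] gives [-20, 16].

[-20, 16]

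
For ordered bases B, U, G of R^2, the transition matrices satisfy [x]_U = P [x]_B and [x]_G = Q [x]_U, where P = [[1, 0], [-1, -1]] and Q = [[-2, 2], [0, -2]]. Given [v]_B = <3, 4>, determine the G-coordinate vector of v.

<-20, 14>

Apply P to get U-coordinates <3, -7>, then Q to get G-coordinates.
The result is [v]_G = <-20, 14>.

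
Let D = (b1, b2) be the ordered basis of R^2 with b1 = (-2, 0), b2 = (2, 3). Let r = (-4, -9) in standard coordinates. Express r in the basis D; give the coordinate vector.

Write r = c_1 b1 + c_2 b2 and solve for the c_i.
System: -2c_1 + 2c_2 = -4, 0c_1 + 3c_2 = -9; solving gives c_1 = -1, c_2 = -3.
Check: -b1 - 3b2 = (-4, -9).

(-1, -3)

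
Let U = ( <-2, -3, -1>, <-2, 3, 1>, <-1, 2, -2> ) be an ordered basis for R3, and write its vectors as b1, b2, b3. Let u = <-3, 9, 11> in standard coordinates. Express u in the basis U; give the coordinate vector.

<-1, 4, -3>

We seek scalars with c_1 b1 + ... + c_3 b3 = u; equivalently solve M c = u where the columns of M are b1, ..., b3.
Solving this 3x3 system gives c = (-1, 4, -3).
Check: -b1 + 4b2 - 3b3 = <-3, 9, 11>.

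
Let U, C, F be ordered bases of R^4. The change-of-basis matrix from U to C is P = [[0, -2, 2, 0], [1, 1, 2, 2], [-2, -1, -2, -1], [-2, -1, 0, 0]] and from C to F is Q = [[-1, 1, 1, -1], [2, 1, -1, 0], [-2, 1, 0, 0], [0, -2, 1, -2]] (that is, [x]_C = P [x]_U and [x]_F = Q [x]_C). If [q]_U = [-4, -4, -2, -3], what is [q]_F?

[-15, -29, -26, 31]

Apply P to get C-coordinates [4, -18, 19, 12], then Q to get F-coordinates.
The result is [q]_F = [-15, -29, -26, 31].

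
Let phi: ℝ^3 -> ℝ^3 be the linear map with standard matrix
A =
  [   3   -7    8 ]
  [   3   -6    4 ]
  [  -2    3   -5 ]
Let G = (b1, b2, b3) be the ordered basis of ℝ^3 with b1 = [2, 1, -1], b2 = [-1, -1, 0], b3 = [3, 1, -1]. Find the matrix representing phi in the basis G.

[[-3, 1, 1], [0, -2, -1], [-1, 0, -3]]

The j-th column of [phi]_G is [phi(bj)]_G.
phi(b1) = A b1 = [-9, -4, 4] = -3b1 + 0·b2 - b3, so column 1 is [-3, 0, -1].
Repeating for b2, b3 and assembling the columns gives [[-3, 1, 1], [0, -2, -1], [-1, 0, -3]].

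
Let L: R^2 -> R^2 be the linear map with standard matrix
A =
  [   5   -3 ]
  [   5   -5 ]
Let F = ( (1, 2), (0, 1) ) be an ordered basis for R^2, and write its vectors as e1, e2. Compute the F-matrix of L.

The j-th column of [L]_F is [L(ej)]_F.
L(e1) = A e1 = (-1, -5) = -e1 - 3e2, so column 1 is (-1, -3).
Repeating for e2 and assembling the columns gives [[-1, -3], [-3, 1]].

[[-1, -3], [-3, 1]]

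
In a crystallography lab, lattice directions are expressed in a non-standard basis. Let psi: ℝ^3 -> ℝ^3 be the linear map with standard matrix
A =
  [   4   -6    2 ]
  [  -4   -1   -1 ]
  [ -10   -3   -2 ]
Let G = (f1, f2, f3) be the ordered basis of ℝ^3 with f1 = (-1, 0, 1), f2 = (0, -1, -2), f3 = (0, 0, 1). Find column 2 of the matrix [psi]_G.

(-2, -3, 3)

Column 2 of [psi]_G is the G-coordinate vector of psi(f2).
In standard coordinates psi(f2) = A f2 = (2, 3, 7).
Converting to G: (2, 3, 7) = -2f1 - 3f2 + 3f3, so the coordinate vector is (-2, -3, 3).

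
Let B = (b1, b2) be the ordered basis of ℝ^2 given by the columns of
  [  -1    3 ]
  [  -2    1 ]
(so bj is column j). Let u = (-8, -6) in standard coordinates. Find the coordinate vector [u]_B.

Write u = c_1 b1 + c_2 b2 and solve for the c_i.
System: -c_1 + 3c_2 = -8, -2c_1 + c_2 = -6; solving gives c_1 = 2, c_2 = -2.
Check: 2b1 - 2b2 = (-8, -6).

(2, -2)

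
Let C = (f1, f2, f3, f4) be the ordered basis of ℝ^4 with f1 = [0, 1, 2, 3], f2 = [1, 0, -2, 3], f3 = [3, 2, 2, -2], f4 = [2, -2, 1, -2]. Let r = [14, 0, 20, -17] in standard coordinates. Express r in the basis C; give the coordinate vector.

[2, -3, 3, 4]

We seek scalars with c_1 f1 + ... + c_4 f4 = r; equivalently solve M c = r where the columns of M are f1, ..., f4.
Solving this 4x4 system gives c = (2, -3, 3, 4).
Check: 2f1 - 3f2 + 3f3 + 4f4 = [14, 0, 20, -17].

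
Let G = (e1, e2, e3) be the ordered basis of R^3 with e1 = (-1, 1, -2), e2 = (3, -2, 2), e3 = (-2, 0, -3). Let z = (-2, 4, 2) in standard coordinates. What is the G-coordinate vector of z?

We seek scalars with c_1 e1 + ... + c_3 e3 = z; equivalently solve M c = z where the columns of M are e1, ..., e3.
Solving this 3x3 system gives c = (0, -2, -2).
Check: 0·e1 - 2e2 - 2e3 = (-2, 4, 2).

(0, -2, -2)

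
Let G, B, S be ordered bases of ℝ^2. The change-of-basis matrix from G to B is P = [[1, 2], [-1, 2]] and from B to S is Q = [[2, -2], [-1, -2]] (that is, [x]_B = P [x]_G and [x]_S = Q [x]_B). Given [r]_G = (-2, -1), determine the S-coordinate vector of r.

(-8, 4)

First [r]_B = P [r]_G = (-4, 0).
Then [r]_S = Q [r]_B = (-8, 4).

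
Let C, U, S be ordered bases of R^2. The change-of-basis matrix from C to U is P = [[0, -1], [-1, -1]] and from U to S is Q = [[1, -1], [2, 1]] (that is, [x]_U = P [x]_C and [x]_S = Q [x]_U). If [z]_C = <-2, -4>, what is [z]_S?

<-2, 14>

Apply P to get U-coordinates <4, 6>, then Q to get S-coordinates.
The result is [z]_S = <-2, 14>.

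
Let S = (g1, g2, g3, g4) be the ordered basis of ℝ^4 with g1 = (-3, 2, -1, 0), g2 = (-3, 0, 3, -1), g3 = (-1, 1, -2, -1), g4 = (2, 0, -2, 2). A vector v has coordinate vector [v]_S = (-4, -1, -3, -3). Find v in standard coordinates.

(12, -11, 13, -2)

v = M [v]_S, where M has columns g1, ..., g4.
Carrying out the matrix-vector product, v = (12, -11, 13, -2).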